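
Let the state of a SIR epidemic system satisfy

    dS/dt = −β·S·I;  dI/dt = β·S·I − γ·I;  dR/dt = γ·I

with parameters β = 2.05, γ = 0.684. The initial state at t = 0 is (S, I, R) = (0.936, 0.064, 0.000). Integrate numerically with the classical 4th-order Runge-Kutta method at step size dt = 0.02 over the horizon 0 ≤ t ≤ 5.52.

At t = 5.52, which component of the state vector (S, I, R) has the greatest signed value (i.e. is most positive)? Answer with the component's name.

largest component: R

t=0.000: state=(0.936, 0.064, 0.000)
step 1 (dt=0.02): k1=(-0.123, 0.079, 0.044), k2=(-0.124, 0.080, 0.044), k3=(-0.124, 0.080, 0.044), k4=(-0.126, 0.081, 0.045); state += dt/6·(k1+2k2+2k3+k4)
t=0.020: state=(0.934, 0.066, 0.001)
t=0.040: state=(0.931, 0.067, 0.002)
t=0.060: state=(0.928, 0.069, 0.003)
continuing one RK4 step at a time; state shown every 10 steps (Δt=0.2):
t=0.200: state=(0.909, 0.081, 0.010)
t=0.400: state=(0.875, 0.102, 0.022)
t=0.600: state=(0.835, 0.127, 0.038)
t=0.800: state=(0.788, 0.154, 0.057)
t=1.000: state=(0.735, 0.184, 0.080)
t=1.200: state=(0.678, 0.215, 0.108)
t=1.400: state=(0.617, 0.244, 0.139)
t=1.600: state=(0.555, 0.271, 0.174)
t=1.800: state=(0.494, 0.293, 0.213)
t=2.000: state=(0.437, 0.309, 0.254)
t=2.200: state=(0.384, 0.319, 0.297)
t=2.400: state=(0.337, 0.322, 0.341)
t=2.600: state=(0.295, 0.320, 0.385)
t=2.800: state=(0.259, 0.312, 0.428)
t=3.000: state=(0.229, 0.301, 0.470)
t=3.200: state=(0.203, 0.287, 0.511)
t=3.400: state=(0.181, 0.271, 0.549)
t=3.600: state=(0.162, 0.253, 0.585)
t=3.800: state=(0.147, 0.235, 0.618)
t=4.000: state=(0.134, 0.217, 0.649)
t=4.200: state=(0.123, 0.200, 0.677)
t=4.400: state=(0.114, 0.183, 0.704)
t=4.600: state=(0.106, 0.167, 0.727)
t=4.800: state=(0.099, 0.152, 0.749)
t=5.000: state=(0.093, 0.138, 0.769)
t=5.200: state=(0.089, 0.125, 0.787)
t=5.400: state=(0.084, 0.113, 0.803)
t=5.520: state=(0.082, 0.106, 0.812)
compare at T: S=0.082, I=0.106, R=0.812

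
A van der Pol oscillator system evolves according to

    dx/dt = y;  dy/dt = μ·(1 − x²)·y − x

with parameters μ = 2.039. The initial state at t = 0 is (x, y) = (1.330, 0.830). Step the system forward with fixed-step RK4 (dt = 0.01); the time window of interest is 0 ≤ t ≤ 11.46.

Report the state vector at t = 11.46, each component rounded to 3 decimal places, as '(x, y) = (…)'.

t=0.000: state=(1.330, 0.830)
step 1 (dt=0.01): k1=(0.830, -2.631), k2=(0.817, -2.633), k3=(0.817, -2.633), k4=(0.804, -2.634); state += dt/6·(k1+2k2+2k3+k4)
t=0.010: state=(1.338, 0.804)
t=0.020: state=(1.346, 0.777)
t=0.030: state=(1.354, 0.751)
continuing one RK4 step at a time; state shown every 50 steps (Δt=0.5):
t=0.500: state=(1.464, -0.150)
t=1.000: state=(1.286, -0.521)
t=1.500: state=(0.940, -0.909)
t=2.000: state=(0.257, -2.072)
t=2.500: state=(-1.336, -3.456)
t=3.000: state=(-2.014, 0.008)
t=3.500: state=(-1.899, 0.326)
t=4.000: state=(-1.718, 0.395)
t=4.500: state=(-1.499, 0.490)
t=5.000: state=(-1.213, 0.679)
t=5.500: state=(-0.771, 1.185)
t=6.000: state=(0.185, 3.002)
t=6.500: state=(1.816, 1.736)
t=7.000: state=(1.996, -0.222)
t=7.500: state=(1.844, -0.350)
t=8.000: state=(1.652, -0.421)
t=8.500: state=(1.416, -0.536)
t=9.000: state=(1.094, -0.787)
t=9.500: state=(0.551, -1.544)
t=10.000: state=(-0.744, -3.793)
t=10.500: state=(-1.987, -0.508)
t=11.000: state=(-1.953, 0.292)
t=11.460: state=(-1.800, 0.366)

(x, y) = (-1.800, 0.366)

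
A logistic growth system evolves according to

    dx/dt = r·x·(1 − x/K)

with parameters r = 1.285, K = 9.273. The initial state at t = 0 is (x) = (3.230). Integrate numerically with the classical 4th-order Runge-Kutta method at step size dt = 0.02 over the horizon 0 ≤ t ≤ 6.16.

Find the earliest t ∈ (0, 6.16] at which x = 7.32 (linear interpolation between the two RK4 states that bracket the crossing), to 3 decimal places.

t = 1.516

t=0.000: state=(3.230)
step 1 (dt=0.02): k1=(2.705), k2=(2.715), k3=(2.715), k4=(2.726); state += dt/6·(k1+2k2+2k3+k4)
t=0.020: state=(3.284)
t=0.040: state=(3.339)
t=0.060: state=(3.394)
continuing one RK4 step at a time; state shown every 10 steps (Δt=0.2):
t=0.200: state=(3.790)
t=0.400: state=(4.376)
t=0.600: state=(4.971)
t=0.800: state=(5.555)
t=1.000: state=(6.110)
t=1.200: state=(6.622)
t=1.400: state=(7.081)
t=1.500: state=(7.289)
next step: t=1.520: state=(7.329) — x has crossed 7.32
linear interpolation between t=1.500 (7.28874) and t=1.520 (7.32852) → t≈1.516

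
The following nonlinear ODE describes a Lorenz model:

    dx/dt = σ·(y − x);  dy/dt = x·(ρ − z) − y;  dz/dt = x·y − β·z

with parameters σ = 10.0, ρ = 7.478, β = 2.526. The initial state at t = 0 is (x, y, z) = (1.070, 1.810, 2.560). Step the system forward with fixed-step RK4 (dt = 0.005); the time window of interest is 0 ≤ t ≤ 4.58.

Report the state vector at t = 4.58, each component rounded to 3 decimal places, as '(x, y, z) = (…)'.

(x, y, z) = (4.083, 4.018, 6.655)

t=0.000: state=(1.070, 1.810, 2.560)
step 1 (dt=0.005): k1=(7.400, 3.452, -4.530), k2=(7.301, 3.547, -4.458), k3=(7.306, 3.545, -4.459), k4=(7.212, 3.639, -4.388); state += dt/6·(k1+2k2+2k3+k4)
t=0.005: state=(1.107, 1.828, 2.538)
t=0.010: state=(1.142, 1.846, 2.516)
t=0.015: state=(1.177, 1.866, 2.495)
continuing one RK4 step at a time; state shown every 40 steps (Δt=0.2):
t=0.200: state=(2.376, 3.121, 2.240)
t=0.400: state=(4.244, 5.317, 3.644)
t=0.600: state=(5.912, 6.215, 7.257)
t=0.800: state=(5.019, 4.048, 8.973)
t=1.000: state=(3.273, 2.673, 7.423)
t=1.200: state=(2.712, 2.707, 5.657)
t=1.400: state=(3.089, 3.440, 4.790)
t=1.600: state=(3.986, 4.484, 5.136)
t=1.800: state=(4.788, 5.006, 6.511)
t=2.000: state=(4.688, 4.399, 7.524)
t=2.200: state=(3.963, 3.617, 7.208)
t=2.400: state=(3.517, 3.432, 6.351)
t=2.600: state=(3.595, 3.739, 5.806)
t=2.800: state=(3.993, 4.215, 5.891)
t=3.000: state=(4.349, 4.451, 6.447)
t=3.200: state=(4.347, 4.251, 6.898)
t=3.400: state=(4.065, 3.913, 6.843)
t=3.600: state=(3.840, 3.782, 6.484)
t=3.800: state=(3.842, 3.896, 6.210)
t=4.000: state=(4.009, 4.106, 6.219)
t=4.200: state=(4.167, 4.216, 6.445)
t=4.400: state=(4.180, 4.147, 6.645)
t=4.580: state=(4.083, 4.018, 6.655)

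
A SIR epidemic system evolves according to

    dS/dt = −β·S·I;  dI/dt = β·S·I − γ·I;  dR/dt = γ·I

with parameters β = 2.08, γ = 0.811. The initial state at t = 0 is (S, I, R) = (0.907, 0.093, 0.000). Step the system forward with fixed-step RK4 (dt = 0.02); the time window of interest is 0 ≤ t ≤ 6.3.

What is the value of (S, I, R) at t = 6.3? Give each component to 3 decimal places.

(S, I, R) = (0.100, 0.041, 0.859)

t=0.000: state=(0.907, 0.093, 0.000)
step 1 (dt=0.02): k1=(-0.175, 0.100, 0.075), k2=(-0.177, 0.101, 0.076), k3=(-0.177, 0.101, 0.076), k4=(-0.179, 0.101, 0.077); state += dt/6·(k1+2k2+2k3+k4)
t=0.020: state=(0.903, 0.095, 0.002)
t=0.040: state=(0.900, 0.097, 0.003)
t=0.060: state=(0.896, 0.099, 0.005)
continuing one RK4 step at a time; state shown every 25 steps (Δt=0.5):
t=0.500: state=(0.800, 0.151, 0.049)
t=1.000: state=(0.661, 0.216, 0.123)
t=1.500: state=(0.514, 0.265, 0.222)
t=2.000: state=(0.385, 0.281, 0.334)
t=2.500: state=(0.290, 0.265, 0.445)
t=3.000: state=(0.224, 0.230, 0.546)
t=3.500: state=(0.180, 0.189, 0.631)
t=4.000: state=(0.151, 0.150, 0.700)
t=4.500: state=(0.131, 0.115, 0.753)
t=5.000: state=(0.118, 0.088, 0.794)
t=5.500: state=(0.109, 0.066, 0.825)
t=6.000: state=(0.103, 0.049, 0.848)
t=6.300: state=(0.100, 0.041, 0.859)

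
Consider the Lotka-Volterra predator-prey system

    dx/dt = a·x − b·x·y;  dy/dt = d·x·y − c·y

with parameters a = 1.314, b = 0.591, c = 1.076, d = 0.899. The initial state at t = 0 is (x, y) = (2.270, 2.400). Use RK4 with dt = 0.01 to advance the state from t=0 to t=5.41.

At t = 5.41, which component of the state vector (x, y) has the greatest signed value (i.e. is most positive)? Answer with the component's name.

largest component: x

t=0.000: state=(2.270, 2.400)
step 1 (dt=0.01): k1=(-0.237, 2.315), k2=(-0.252, 2.324), k3=(-0.252, 2.324), k4=(-0.268, 2.332); state += dt/6·(k1+2k2+2k3+k4)
t=0.010: state=(2.267, 2.423)
t=0.020: state=(2.265, 2.447)
t=0.030: state=(2.261, 2.470)
continuing one RK4 step at a time; state shown every 20 steps (Δt=0.2):
t=0.200: state=(2.161, 2.888)
t=0.400: state=(1.940, 3.371)
t=0.600: state=(1.654, 3.758)
t=0.800: state=(1.359, 3.971)
t=1.000: state=(1.102, 3.993)
t=1.200: state=(0.900, 3.852)
t=1.400: state=(0.753, 3.601)
t=1.600: state=(0.652, 3.293)
t=1.800: state=(0.585, 2.966)
t=2.000: state=(0.547, 2.647)
t=2.200: state=(0.529, 2.351)
t=2.400: state=(0.530, 2.084)
t=2.600: state=(0.546, 1.851)
t=2.800: state=(0.578, 1.651)
t=3.000: state=(0.625, 1.483)
t=3.200: state=(0.687, 1.345)
t=3.400: state=(0.768, 1.236)
t=3.600: state=(0.867, 1.154)
t=3.800: state=(0.988, 1.099)
t=4.000: state=(1.130, 1.072)
t=4.200: state=(1.295, 1.074)
t=4.400: state=(1.481, 1.112)
t=4.600: state=(1.681, 1.191)
t=4.800: state=(1.886, 1.324)
t=5.000: state=(2.074, 1.524)
t=5.200: state=(2.217, 1.810)
t=5.400: state=(2.279, 2.190)
t=5.410: state=(2.279, 2.211)
compare at T: x=2.279, y=2.211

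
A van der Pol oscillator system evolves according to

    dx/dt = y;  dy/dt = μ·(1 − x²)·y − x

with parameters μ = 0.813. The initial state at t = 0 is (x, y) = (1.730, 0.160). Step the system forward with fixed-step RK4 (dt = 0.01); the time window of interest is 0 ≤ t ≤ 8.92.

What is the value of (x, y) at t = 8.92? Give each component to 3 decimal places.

(x, y) = (-1.219, -2.309)

t=0.000: state=(1.730, 0.160)
step 1 (dt=0.01): k1=(0.160, -1.989), k2=(0.150, -1.974), k3=(0.150, -1.974), k4=(0.140, -1.959); state += dt/6·(k1+2k2+2k3+k4)
t=0.010: state=(1.732, 0.140)
t=0.020: state=(1.733, 0.121)
t=0.030: state=(1.734, 0.102)
continuing one RK4 step at a time; state shown every 50 steps (Δt=0.5):
t=0.500: state=(1.617, -0.525)
t=1.000: state=(1.250, -0.932)
t=1.500: state=(0.666, -1.447)
t=2.000: state=(-0.248, -2.227)
t=2.500: state=(-1.404, -2.004)
t=3.000: state=(-1.962, -0.281)
t=3.500: state=(-1.872, 0.497)
t=4.000: state=(-1.535, 0.832)
t=4.500: state=(-1.033, 1.208)
t=5.000: state=(-0.279, 1.870)
t=5.500: state=(0.848, 2.486)
t=6.000: state=(1.827, 1.096)
t=6.500: state=(1.988, -0.231)
t=7.000: state=(1.744, -0.680)
t=7.500: state=(1.329, -0.990)
t=8.000: state=(0.725, -1.472)
t=8.500: state=(-0.202, -2.268)
t=8.920: state=(-1.219, -2.309)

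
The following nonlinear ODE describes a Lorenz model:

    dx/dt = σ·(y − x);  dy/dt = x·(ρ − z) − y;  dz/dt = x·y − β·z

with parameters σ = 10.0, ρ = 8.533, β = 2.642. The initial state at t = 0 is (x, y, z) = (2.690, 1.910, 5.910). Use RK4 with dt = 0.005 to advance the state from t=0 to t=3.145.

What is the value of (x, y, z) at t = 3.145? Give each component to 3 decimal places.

(x, y, z) = (4.551, 4.379, 7.957)

t=0.000: state=(2.690, 1.910, 5.910)
step 1 (dt=0.005): k1=(-7.800, 5.146, -10.476), k2=(-7.476, 5.152, -10.410), k3=(-7.484, 5.153, -10.409), k4=(-7.168, 5.160, -10.342); state += dt/6·(k1+2k2+2k3+k4)
t=0.005: state=(2.653, 1.936, 5.858)
t=0.010: state=(2.618, 1.962, 5.807)
t=0.015: state=(2.587, 1.988, 5.756)
continuing one RK4 step at a time; state shown every 40 steps (Δt=0.2):
t=0.200: state=(2.674, 3.137, 4.465)
t=0.400: state=(4.111, 5.023, 4.831)
t=0.600: state=(5.772, 6.287, 7.527)
t=0.800: state=(5.513, 4.811, 9.580)
t=1.000: state=(3.972, 3.356, 8.488)
t=1.200: state=(3.363, 3.352, 6.797)
t=1.400: state=(3.778, 4.163, 6.064)
t=1.600: state=(4.683, 5.126, 6.708)
t=1.800: state=(5.192, 5.192, 8.077)
t=2.000: state=(4.737, 4.368, 8.472)
t=2.200: state=(4.093, 3.881, 7.737)
t=2.400: state=(3.973, 4.056, 6.991)
t=2.600: state=(4.325, 4.558, 6.904)
t=2.800: state=(4.733, 4.866, 7.449)
t=3.000: state=(4.763, 4.664, 7.958)
t=3.145: state=(4.551, 4.379, 7.957)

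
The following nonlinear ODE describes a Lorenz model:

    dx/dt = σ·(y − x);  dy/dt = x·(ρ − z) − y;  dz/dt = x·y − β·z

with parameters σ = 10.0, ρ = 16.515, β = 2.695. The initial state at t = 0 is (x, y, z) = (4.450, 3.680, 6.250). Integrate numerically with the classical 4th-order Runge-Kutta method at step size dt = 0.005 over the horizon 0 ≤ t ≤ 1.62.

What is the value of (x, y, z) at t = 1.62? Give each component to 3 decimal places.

t=0.000: state=(4.450, 3.680, 6.250)
step 1 (dt=0.005): k1=(-7.700, 41.999, -0.468), k2=(-6.458, 41.702, -0.070), k3=(-6.496, 41.730, -0.064), k4=(-5.289, 41.459, 0.335); state += dt/6·(k1+2k2+2k3+k4)
t=0.005: state=(4.418, 3.889, 6.250)
t=0.010: state=(4.397, 4.095, 6.253)
t=0.015: state=(4.387, 4.299, 6.261)
continuing one RK4 step at a time; state shown every 20 steps (Δt=0.1):
t=0.100: state=(5.465, 7.793, 7.215)
t=0.200: state=(8.486, 11.815, 11.702)
t=0.300: state=(10.811, 11.332, 19.558)
t=0.400: state=(8.946, 5.214, 22.397)
t=0.500: state=(5.065, 1.708, 19.019)
t=0.600: state=(2.720, 1.331, 14.974)
t=0.700: state=(2.022, 1.888, 11.746)
t=0.800: state=(2.286, 2.915, 9.411)
t=0.900: state=(3.287, 4.692, 8.106)
t=1.000: state=(5.176, 7.573, 8.473)
t=1.100: state=(7.953, 10.883, 11.943)
t=1.200: state=(10.123, 10.938, 18.372)
t=1.300: state=(8.986, 6.162, 21.512)
t=1.400: state=(5.737, 2.678, 19.106)
t=1.500: state=(3.478, 2.054, 15.452)
t=1.600: state=(2.746, 2.608, 12.398)
t=1.620: state=(2.738, 2.793, 11.891)

(x, y, z) = (2.738, 2.793, 11.891)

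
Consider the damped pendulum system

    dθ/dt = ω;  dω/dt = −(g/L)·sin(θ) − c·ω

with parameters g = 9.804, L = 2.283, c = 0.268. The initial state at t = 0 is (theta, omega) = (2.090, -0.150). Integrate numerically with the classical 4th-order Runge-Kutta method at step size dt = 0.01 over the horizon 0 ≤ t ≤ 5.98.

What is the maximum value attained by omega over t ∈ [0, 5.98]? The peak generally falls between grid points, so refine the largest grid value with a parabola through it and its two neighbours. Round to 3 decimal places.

max omega = 2.576

t=0.000: state=(2.090, -0.150)
step 1 (dt=0.01): k1=(-0.150, -3.688), k2=(-0.168, -3.685), k3=(-0.168, -3.685), k4=(-0.187, -3.682); state += dt/6·(k1+2k2+2k3+k4)
t=0.010: state=(2.088, -0.187)
t=0.020: state=(2.086, -0.224)
t=0.030: state=(2.084, -0.260)
continuing one RK4 step at a time; state shown every 20 steps (Δt=0.2):
t=0.200: state=(1.987, -0.884)
t=0.400: state=(1.735, -1.634)
t=0.600: state=(1.333, -2.379)
t=0.800: state=(0.793, -2.980)
t=1.000: state=(0.166, -3.205)
t=1.200: state=(-0.454, -2.913)
t=1.400: state=(-0.971, -2.212)
t=1.600: state=(-1.327, -1.332)
t=1.800: state=(-1.503, -0.435)
t=2.000: state=(-1.504, 0.422)
t=2.200: state=(-1.338, 1.228)
t=2.400: state=(-1.019, 1.936)
t=2.600: state=(-0.577, 2.433)
t=2.800: state=(-0.070, 2.569)
t=3.000: state=(0.422, 2.284)
t=3.200: state=(0.822, 1.673)
t=3.400: state=(1.081, 0.900)
t=3.600: state=(1.180, 0.092)
t=3.800: state=(1.120, -0.680)
t=4.000: state=(0.914, -1.359)
t=4.200: state=(0.588, -1.860)
t=4.400: state=(0.189, -2.079)
t=4.600: state=(-0.220, -1.954)
t=4.800: state=(-0.573, -1.524)
t=5.000: state=(-0.817, -0.903)
t=5.200: state=(-0.929, -0.209)
t=5.400: state=(-0.902, 0.471)
t=5.600: state=(-0.746, 1.064)
t=5.800: state=(-0.487, 1.495)
t=5.980: state=(-0.198, 1.679)
largest grid value and its neighbours: omega(2.750)=2.57472, omega(2.760)=2.57575, omega(2.770)=2.57570
parabola through these three points peaks at t≈2.764 with omega≈2.57586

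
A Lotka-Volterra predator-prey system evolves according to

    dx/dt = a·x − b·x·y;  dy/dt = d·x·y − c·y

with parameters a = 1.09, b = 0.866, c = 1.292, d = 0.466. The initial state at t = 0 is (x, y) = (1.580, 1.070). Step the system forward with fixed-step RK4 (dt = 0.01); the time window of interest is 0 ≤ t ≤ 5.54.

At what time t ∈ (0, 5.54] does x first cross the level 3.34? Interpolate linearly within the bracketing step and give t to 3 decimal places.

t = 1.772

t=0.000: state=(1.580, 1.070)
step 1 (dt=0.01): k1=(0.258, -0.595), k2=(0.262, -0.592), k3=(0.262, -0.592), k4=(0.267, -0.590); state += dt/6·(k1+2k2+2k3+k4)
t=0.010: state=(1.583, 1.064)
t=0.020: state=(1.585, 1.058)
t=0.030: state=(1.588, 1.052)
continuing one RK4 step at a time; state shown every 20 steps (Δt=0.2):
t=0.200: state=(1.649, 0.960)
t=0.400: state=(1.750, 0.869)
t=0.600: state=(1.885, 0.794)
t=0.800: state=(2.054, 0.737)
t=1.000: state=(2.256, 0.696)
t=1.200: state=(2.494, 0.670)
t=1.400: state=(2.764, 0.661)
t=1.600: state=(3.064, 0.670)
t=1.770: state=(3.337, 0.693)
next step: t=1.780: state=(3.353, 0.695) — x has crossed 3.34
linear interpolation between t=1.770 (3.33654) and t=1.780 (3.35291) → t≈1.772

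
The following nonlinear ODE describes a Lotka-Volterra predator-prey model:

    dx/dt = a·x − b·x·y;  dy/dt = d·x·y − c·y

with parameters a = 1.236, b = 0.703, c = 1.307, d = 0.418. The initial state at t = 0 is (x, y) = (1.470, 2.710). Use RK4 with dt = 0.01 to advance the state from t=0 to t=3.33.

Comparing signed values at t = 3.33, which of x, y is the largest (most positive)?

t=0.000: state=(1.470, 2.710)
step 1 (dt=0.01): k1=(-0.984, -1.877), k2=(-0.971, -1.876), k3=(-0.971, -1.876), k4=(-0.958, -1.875); state += dt/6·(k1+2k2+2k3+k4)
t=0.010: state=(1.460, 2.691)
t=0.020: state=(1.451, 2.673)
t=0.030: state=(1.442, 2.654)
continuing one RK4 step at a time; state shown every 20 steps (Δt=0.2):
t=0.200: state=(1.320, 2.343)
t=0.400: state=(1.245, 2.008)
t=0.600: state=(1.228, 1.713)
t=0.800: state=(1.258, 1.463)
t=1.000: state=(1.332, 1.255)
t=1.200: state=(1.447, 1.085)
t=1.400: state=(1.606, 0.949)
t=1.600: state=(1.814, 0.843)
t=1.800: state=(2.075, 0.763)
t=2.000: state=(2.397, 0.708)
t=2.200: state=(2.785, 0.677)
t=2.400: state=(3.245, 0.670)
t=2.600: state=(3.777, 0.692)
t=2.800: state=(4.373, 0.748)
t=3.000: state=(5.006, 0.853)
t=3.200: state=(5.623, 1.024)
t=3.330: state=(5.971, 1.185)
compare at T: x=5.971, y=1.185

largest component: x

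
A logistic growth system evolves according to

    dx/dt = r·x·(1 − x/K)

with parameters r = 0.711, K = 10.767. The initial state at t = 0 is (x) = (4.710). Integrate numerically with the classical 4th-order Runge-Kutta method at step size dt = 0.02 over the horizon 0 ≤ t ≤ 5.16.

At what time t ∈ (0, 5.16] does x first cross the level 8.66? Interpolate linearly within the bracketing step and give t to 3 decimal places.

t = 2.342

t=0.000: state=(4.710)
step 1 (dt=0.02): k1=(1.884), k2=(1.886), k3=(1.886), k4=(1.887); state += dt/6·(k1+2k2+2k3+k4)
t=0.020: state=(4.748)
t=0.040: state=(4.785)
t=0.060: state=(4.823)
continuing one RK4 step at a time; state shown every 10 steps (Δt=0.2):
t=0.200: state=(5.090)
t=0.400: state=(5.472)
t=0.600: state=(5.854)
t=0.800: state=(6.230)
t=1.000: state=(6.599)
t=1.200: state=(6.956)
t=1.400: state=(7.298)
t=1.600: state=(7.624)
t=1.800: state=(7.931)
t=2.000: state=(8.218)
t=2.200: state=(8.484)
t=2.340: state=(8.658)
next step: t=2.360: state=(8.682) — x has crossed 8.66
linear interpolation between t=2.340 (8.65790) and t=2.360 (8.68192) → t≈2.342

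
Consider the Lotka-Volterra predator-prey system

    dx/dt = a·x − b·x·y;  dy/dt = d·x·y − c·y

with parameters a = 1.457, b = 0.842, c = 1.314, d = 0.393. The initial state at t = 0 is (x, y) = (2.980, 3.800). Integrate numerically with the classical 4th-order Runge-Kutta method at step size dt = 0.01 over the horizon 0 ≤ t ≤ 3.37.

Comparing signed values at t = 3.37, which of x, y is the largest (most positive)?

t=0.000: state=(2.980, 3.800)
step 1 (dt=0.01): k1=(-5.193, -0.543), k2=(-5.141, -0.581), k3=(-5.141, -0.581), k4=(-5.089, -0.619); state += dt/6·(k1+2k2+2k3+k4)
t=0.010: state=(2.929, 3.794)
t=0.020: state=(2.878, 3.788)
t=0.030: state=(2.829, 3.780)
continuing one RK4 step at a time; state shown every 20 steps (Δt=0.2):
t=0.200: state=(2.138, 3.564)
t=0.400: state=(1.621, 3.171)
t=0.600: state=(1.319, 2.734)
t=0.800: state=(1.155, 2.315)
t=1.000: state=(1.081, 1.943)
t=1.200: state=(1.072, 1.625)
t=1.400: state=(1.116, 1.361)
t=1.600: state=(1.211, 1.146)
t=1.800: state=(1.356, 0.975)
t=2.000: state=(1.558, 0.840)
t=2.200: state=(1.827, 0.737)
t=2.400: state=(2.174, 0.663)
t=2.600: state=(2.613, 0.615)
t=2.800: state=(3.160, 0.593)
t=3.000: state=(3.827, 0.599)
t=3.200: state=(4.616, 0.642)
t=3.370: state=(5.368, 0.716)
compare at T: x=5.368, y=0.716

largest component: x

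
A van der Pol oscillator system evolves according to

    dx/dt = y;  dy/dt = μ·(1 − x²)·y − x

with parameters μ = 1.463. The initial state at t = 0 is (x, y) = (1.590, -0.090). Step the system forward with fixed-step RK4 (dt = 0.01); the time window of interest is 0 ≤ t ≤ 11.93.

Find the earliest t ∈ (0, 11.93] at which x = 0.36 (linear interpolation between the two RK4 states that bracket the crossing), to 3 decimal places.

t = 1.571

t=0.000: state=(1.590, -0.090)
step 1 (dt=0.01): k1=(-0.090, -1.389), k2=(-0.097, -1.373), k3=(-0.097, -1.373), k4=(-0.104, -1.358); state += dt/6·(k1+2k2+2k3+k4)
t=0.010: state=(1.589, -0.104)
t=0.020: state=(1.588, -0.117)
t=0.030: state=(1.587, -0.130)
continuing one RK4 step at a time; state shown every 50 steps (Δt=0.5):
t=0.500: state=(1.419, -0.534)
t=1.000: state=(1.071, -0.879)
t=1.500: state=(0.480, -1.601)
t=1.570: state=(0.362, -1.772)
next step: t=1.580: state=(0.344, -1.799) — x has crossed 0.36
linear interpolation between t=1.570 (0.36174) and t=1.580 (0.34389) → t≈1.571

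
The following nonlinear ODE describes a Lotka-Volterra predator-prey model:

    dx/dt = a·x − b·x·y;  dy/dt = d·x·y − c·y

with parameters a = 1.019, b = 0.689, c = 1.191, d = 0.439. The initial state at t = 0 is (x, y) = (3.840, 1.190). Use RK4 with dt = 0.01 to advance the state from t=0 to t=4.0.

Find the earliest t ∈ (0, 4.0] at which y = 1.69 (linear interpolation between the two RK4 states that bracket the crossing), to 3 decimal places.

t=0.000: state=(3.840, 1.190)
step 1 (dt=0.01): k1=(0.765, 0.589), k2=(0.757, 0.592), k3=(0.757, 0.592), k4=(0.750, 0.596); state += dt/6·(k1+2k2+2k3+k4)
t=0.010: state=(3.848, 1.196)
t=0.020: state=(3.855, 1.202)
t=0.030: state=(3.862, 1.208)
continuing one RK4 step at a time; state shown every 20 steps (Δt=0.2):
t=0.200: state=(3.961, 1.321)
t=0.400: state=(4.006, 1.478)
t=0.600: state=(3.959, 1.654)
t=0.640: state=(3.938, 1.690)
next step: t=0.650: state=(3.932, 1.699) — y has crossed 1.69
linear interpolation between t=0.640 (1.68997) and t=0.650 (1.69906) → t≈0.640

t = 0.640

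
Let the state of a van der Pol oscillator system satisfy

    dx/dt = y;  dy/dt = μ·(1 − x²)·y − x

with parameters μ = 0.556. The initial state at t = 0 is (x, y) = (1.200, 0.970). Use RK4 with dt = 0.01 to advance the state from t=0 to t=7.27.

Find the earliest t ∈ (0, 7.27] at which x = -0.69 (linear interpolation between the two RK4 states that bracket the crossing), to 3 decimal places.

t=0.000: state=(1.200, 0.970)
step 1 (dt=0.01): k1=(0.970, -1.437), k2=(0.963, -1.447), k3=(0.963, -1.447), k4=(0.956, -1.456); state += dt/6·(k1+2k2+2k3+k4)
t=0.010: state=(1.210, 0.956)
t=0.020: state=(1.219, 0.941)
t=0.030: state=(1.228, 0.926)
continuing one RK4 step at a time; state shown every 25 steps (Δt=0.25):
t=0.250: state=(1.394, 0.570)
t=0.500: state=(1.484, 0.154)
t=0.750: state=(1.475, -0.212)
t=1.000: state=(1.383, -0.517)
t=1.250: state=(1.220, -0.781)
t=1.500: state=(0.994, -1.030)
t=1.750: state=(0.704, -1.287)
t=2.000: state=(0.349, -1.561)
t=2.250: state=(-0.075, -1.825)
t=2.500: state=(-0.555, -1.982)
t=2.560: state=(-0.674, -1.986)
next step: t=2.570: state=(-0.694, -1.985) — x has crossed -0.69
linear interpolation between t=2.560 (-0.67419) and t=2.570 (-0.69405) → t≈2.568

t = 2.568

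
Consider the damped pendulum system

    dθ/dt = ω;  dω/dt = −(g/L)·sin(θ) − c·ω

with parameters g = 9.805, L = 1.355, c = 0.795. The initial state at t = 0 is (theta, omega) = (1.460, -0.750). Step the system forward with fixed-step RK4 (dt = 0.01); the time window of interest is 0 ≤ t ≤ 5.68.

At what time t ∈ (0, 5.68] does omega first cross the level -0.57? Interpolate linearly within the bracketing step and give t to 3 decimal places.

t = 1.107

t=0.000: state=(1.460, -0.750)
step 1 (dt=0.01): k1=(-0.750, -6.596), k2=(-0.783, -6.566), k3=(-0.783, -6.566), k4=(-0.816, -6.537); state += dt/6·(k1+2k2+2k3+k4)
t=0.010: state=(1.452, -0.816)
t=0.020: state=(1.444, -0.881)
t=0.030: state=(1.435, -0.945)
continuing one RK4 step at a time; state shown every 20 steps (Δt=0.2):
t=0.200: state=(1.187, -1.938)
t=0.400: state=(0.710, -2.735)
t=0.600: state=(0.137, -2.869)
t=0.800: state=(-0.387, -2.260)
t=1.000: state=(-0.736, -1.194)
t=1.100: state=(-0.827, -0.610)
next step: t=1.110: state=(-0.832, -0.552) — omega has crossed -0.57
linear interpolation between t=1.100 (-0.61008) and t=1.110 (-0.55209) → t≈1.107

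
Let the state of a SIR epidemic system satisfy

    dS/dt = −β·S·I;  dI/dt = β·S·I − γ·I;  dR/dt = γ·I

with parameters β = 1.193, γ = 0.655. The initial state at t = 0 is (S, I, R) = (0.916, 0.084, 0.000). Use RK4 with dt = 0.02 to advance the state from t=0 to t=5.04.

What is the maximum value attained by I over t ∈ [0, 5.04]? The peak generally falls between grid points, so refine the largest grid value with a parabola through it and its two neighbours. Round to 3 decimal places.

t=0.000: state=(0.916, 0.084, 0.000)
step 1 (dt=0.02): k1=(-0.092, 0.037, 0.055), k2=(-0.092, 0.037, 0.055), k3=(-0.092, 0.037, 0.055), k4=(-0.092, 0.037, 0.056); state += dt/6·(k1+2k2+2k3+k4)
t=0.020: state=(0.914, 0.085, 0.001)
t=0.040: state=(0.912, 0.085, 0.002)
t=0.060: state=(0.910, 0.086, 0.003)
continuing one RK4 step at a time; state shown every 10 steps (Δt=0.2):
t=0.200: state=(0.897, 0.091, 0.011)
t=0.400: state=(0.877, 0.099, 0.024)
t=0.600: state=(0.856, 0.107, 0.037)
t=0.800: state=(0.833, 0.115, 0.052)
t=1.000: state=(0.810, 0.122, 0.068)
t=1.200: state=(0.786, 0.130, 0.084)
t=1.400: state=(0.761, 0.137, 0.102)
t=1.600: state=(0.736, 0.144, 0.120)
t=1.800: state=(0.711, 0.150, 0.139)
t=2.000: state=(0.685, 0.155, 0.159)
t=2.200: state=(0.660, 0.160, 0.180)
t=2.400: state=(0.635, 0.164, 0.201)
t=2.600: state=(0.610, 0.167, 0.223)
t=2.800: state=(0.586, 0.169, 0.245)
t=3.000: state=(0.563, 0.170, 0.267)
t=3.200: state=(0.541, 0.170, 0.289)
t=3.400: state=(0.519, 0.169, 0.311)
t=3.600: state=(0.499, 0.168, 0.333)
t=3.800: state=(0.480, 0.165, 0.355)
t=4.000: state=(0.461, 0.162, 0.377)
t=4.200: state=(0.444, 0.158, 0.398)
t=4.400: state=(0.428, 0.154, 0.418)
t=4.600: state=(0.412, 0.149, 0.438)
t=4.800: state=(0.398, 0.144, 0.457)
t=5.000: state=(0.385, 0.139, 0.476)
t=5.040: state=(0.382, 0.138, 0.480)
largest grid value and its neighbours: I(3.100)=0.16993, I(3.120)=0.16994, I(3.140)=0.16994
parabola through these three points peaks at t≈3.126 with I≈0.16994

max I = 0.170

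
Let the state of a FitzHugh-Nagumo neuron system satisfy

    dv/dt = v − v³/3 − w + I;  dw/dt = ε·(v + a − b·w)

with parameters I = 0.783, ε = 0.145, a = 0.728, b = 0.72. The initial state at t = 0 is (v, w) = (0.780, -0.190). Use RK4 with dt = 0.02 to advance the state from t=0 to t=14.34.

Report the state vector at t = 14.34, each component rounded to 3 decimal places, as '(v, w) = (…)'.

(v, w) = (-1.759, 0.732)

t=0.000: state=(0.780, -0.190)
step 1 (dt=0.02): k1=(1.595, 0.238), k2=(1.598, 0.241), k3=(1.598, 0.241), k4=(1.602, 0.243); state += dt/6·(k1+2k2+2k3+k4)
t=0.020: state=(0.812, -0.185)
t=0.040: state=(0.844, -0.180)
t=0.060: state=(0.876, -0.175)
continuing one RK4 step at a time; state shown every 25 steps (Δt=0.5):
t=0.500: state=(1.523, -0.046)
t=1.000: state=(1.879, 0.131)
t=1.500: state=(1.938, 0.311)
t=2.000: state=(1.905, 0.483)
t=2.500: state=(1.849, 0.642)
t=3.000: state=(1.788, 0.789)
t=3.500: state=(1.725, 0.925)
t=4.000: state=(1.660, 1.049)
t=4.500: state=(1.594, 1.162)
t=5.000: state=(1.526, 1.264)
t=5.500: state=(1.455, 1.357)
t=6.000: state=(1.380, 1.439)
t=6.500: state=(1.302, 1.512)
t=7.000: state=(1.217, 1.576)
t=7.500: state=(1.124, 1.630)
t=8.000: state=(1.019, 1.674)
t=8.500: state=(0.897, 1.708)
t=9.000: state=(0.746, 1.731)
t=9.500: state=(0.548, 1.740)
t=10.000: state=(0.266, 1.732)
t=10.500: state=(-0.171, 1.700)
t=11.000: state=(-0.827, 1.631)
t=11.500: state=(-1.515, 1.515)
t=12.000: state=(-1.852, 1.368)
t=12.500: state=(-1.917, 1.216)
t=13.000: state=(-1.893, 1.071)
t=13.500: state=(-1.847, 0.936)
t=14.000: state=(-1.795, 0.811)
t=14.340: state=(-1.759, 0.732)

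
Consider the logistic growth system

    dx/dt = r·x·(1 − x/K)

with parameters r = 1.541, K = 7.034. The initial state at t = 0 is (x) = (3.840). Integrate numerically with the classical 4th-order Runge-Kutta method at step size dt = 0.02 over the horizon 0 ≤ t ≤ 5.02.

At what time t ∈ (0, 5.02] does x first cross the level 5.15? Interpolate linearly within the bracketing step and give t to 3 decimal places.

t = 0.533

t=0.000: state=(3.840)
step 1 (dt=0.02): k1=(2.687), k2=(2.683), k3=(2.683), k4=(2.679); state += dt/6·(k1+2k2+2k3+k4)
t=0.020: state=(3.894)
t=0.040: state=(3.947)
t=0.060: state=(4.000)
continuing one RK4 step at a time; state shown every 10 steps (Δt=0.2):
t=0.200: state=(4.366)
t=0.400: state=(4.854)
t=0.520: state=(5.122)
next step: t=0.540: state=(5.165) — x has crossed 5.15
linear interpolation between t=0.520 (5.12217) and t=0.540 (5.16478) → t≈0.533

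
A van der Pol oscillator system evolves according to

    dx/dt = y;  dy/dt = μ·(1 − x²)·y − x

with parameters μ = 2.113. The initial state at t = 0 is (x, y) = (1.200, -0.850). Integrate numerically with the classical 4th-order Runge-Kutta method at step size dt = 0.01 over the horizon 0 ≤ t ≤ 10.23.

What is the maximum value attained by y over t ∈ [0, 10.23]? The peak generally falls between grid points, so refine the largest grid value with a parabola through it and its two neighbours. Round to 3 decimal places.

max y = 3.955

t=0.000: state=(1.200, -0.850)
step 1 (dt=0.01): k1=(-0.850, -0.410), k2=(-0.852, -0.422), k3=(-0.852, -0.422), k4=(-0.854, -0.434); state += dt/6·(k1+2k2+2k3+k4)
t=0.010: state=(1.191, -0.854)
t=0.020: state=(1.183, -0.859)
t=0.030: state=(1.174, -0.863)
continuing one RK4 step at a time; state shown every 50 steps (Δt=0.5):
t=0.500: state=(0.664, -1.450)
t=1.000: state=(-0.557, -3.778)
t=1.500: state=(-1.982, -0.716)
t=2.000: state=(-1.979, 0.273)
t=2.500: state=(-1.820, 0.349)
t=3.000: state=(-1.630, 0.417)
t=3.500: state=(-1.395, 0.535)
t=4.000: state=(-1.072, 0.795)
t=4.500: state=(-0.513, 1.616)
t=5.000: state=(0.863, 3.942)
t=5.500: state=(2.005, 0.328)
t=6.000: state=(1.943, -0.294)
t=6.500: state=(1.777, -0.363)
t=7.000: state=(1.578, -0.439)
t=7.500: state=(1.328, -0.578)
t=8.000: state=(0.970, -0.909)
t=8.500: state=(0.295, -2.050)
t=9.000: state=(-1.325, -3.601)
t=9.500: state=(-2.021, 0.017)
t=10.000: state=(-1.906, 0.316)
t=10.230: state=(-1.830, 0.345)
largest grid value and its neighbours: y(5.010)=3.95194, y(5.020)=3.95528, y(5.030)=3.95200
parabola through these three points peaks at t≈5.020 with y≈3.95528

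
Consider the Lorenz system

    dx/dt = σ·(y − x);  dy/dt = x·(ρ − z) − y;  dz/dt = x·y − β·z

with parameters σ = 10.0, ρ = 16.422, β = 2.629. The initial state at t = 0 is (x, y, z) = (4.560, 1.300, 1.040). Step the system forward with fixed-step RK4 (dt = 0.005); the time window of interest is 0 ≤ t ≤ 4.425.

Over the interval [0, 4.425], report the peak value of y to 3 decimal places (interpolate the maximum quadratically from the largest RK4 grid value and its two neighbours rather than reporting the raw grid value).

max y = 15.519

t=0.000: state=(4.560, 1.300, 1.040)
step 1 (dt=0.005): k1=(-32.600, 68.842, 3.194), k2=(-30.064, 67.380, 3.838), k3=(-30.164, 67.474, 3.826), k4=(-27.718, 66.100, 4.435); state += dt/6·(k1+2k2+2k3+k4)
t=0.005: state=(4.409, 1.637, 1.059)
t=0.010: state=(4.282, 1.962, 1.084)
t=0.015: state=(4.177, 2.275, 1.114)
continuing one RK4 step at a time; state shown every 40 steps (Δt=0.2):
t=0.200: state=(8.482, 13.379, 7.879)
t=0.400: state=(10.009, 4.020, 25.472)
t=0.600: state=(0.703, -1.200, 15.358)
t=0.800: state=(-0.964, -1.435, 9.158)
t=1.000: state=(-2.568, -3.952, 6.127)
t=1.200: state=(-7.558, -11.108, 9.806)
t=1.400: state=(-9.850, -6.647, 22.754)
t=1.600: state=(-2.863, -0.953, 15.987)
t=1.800: state=(-1.722, -2.033, 9.852)
t=2.000: state=(-3.673, -5.458, 7.328)
t=2.200: state=(-9.007, -11.785, 13.795)
t=2.400: state=(-7.863, -4.254, 21.358)
t=2.600: state=(-2.728, -1.749, 14.284)
t=2.800: state=(-2.808, -3.655, 9.451)
t=3.000: state=(-6.164, -8.679, 9.936)
t=3.200: state=(-9.728, -9.128, 19.723)
t=3.400: state=(-4.887, -2.582, 17.654)
t=3.600: state=(-3.026, -3.220, 11.840)
t=3.800: state=(-5.023, -6.807, 10.040)
t=4.000: state=(-8.948, -10.073, 16.474)
t=4.200: state=(-6.650, -4.216, 19.066)
t=4.400: state=(-3.681, -3.332, 13.675)
t=4.425: state=(-3.625, -3.523, 13.108)
largest grid value and its neighbours: y(0.255)=15.49423, y(0.260)=15.51871, y(0.265)=15.50586
parabola through these three points peaks at t≈0.261 with y≈15.51917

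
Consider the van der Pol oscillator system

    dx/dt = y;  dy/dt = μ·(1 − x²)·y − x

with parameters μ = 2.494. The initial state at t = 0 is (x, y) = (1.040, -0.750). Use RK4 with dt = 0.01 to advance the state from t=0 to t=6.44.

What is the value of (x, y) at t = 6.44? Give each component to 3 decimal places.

t=0.000: state=(1.040, -0.750)
step 1 (dt=0.01): k1=(-0.750, -0.887), k2=(-0.754, -0.897), k3=(-0.754, -0.897), k4=(-0.759, -0.908); state += dt/6·(k1+2k2+2k3+k4)
t=0.010: state=(1.032, -0.759)
t=0.020: state=(1.025, -0.768)
t=0.030: state=(1.017, -0.778)
continuing one RK4 step at a time; state shown every 25 steps (Δt=0.25):
t=0.250: state=(0.818, -1.057)
t=0.500: state=(0.485, -1.694)
t=0.750: state=(-0.093, -3.097)
t=1.000: state=(-1.079, -4.372)
t=1.250: state=(-1.869, -1.573)
t=1.500: state=(-2.020, -0.032)
t=1.750: state=(-1.987, 0.222)
t=2.000: state=(-1.924, 0.270)
t=2.250: state=(-1.854, 0.292)
t=2.500: state=(-1.779, 0.313)
t=2.750: state=(-1.697, 0.338)
t=3.000: state=(-1.609, 0.370)
t=3.250: state=(-1.512, 0.411)
t=3.500: state=(-1.402, 0.469)
t=3.750: state=(-1.275, 0.553)
t=4.000: state=(-1.122, 0.685)
t=4.250: state=(-0.925, 0.917)
t=4.500: state=(-0.645, 1.380)
t=4.750: state=(-0.188, 2.410)
t=5.000: state=(0.635, 4.199)
t=5.250: state=(1.644, 2.941)
t=5.500: state=(2.004, 0.378)
t=5.750: state=(2.009, -0.169)
t=6.000: state=(1.953, -0.256)
t=6.250: state=(1.885, -0.283)
t=6.440: state=(1.830, -0.298)

(x, y) = (1.830, -0.298)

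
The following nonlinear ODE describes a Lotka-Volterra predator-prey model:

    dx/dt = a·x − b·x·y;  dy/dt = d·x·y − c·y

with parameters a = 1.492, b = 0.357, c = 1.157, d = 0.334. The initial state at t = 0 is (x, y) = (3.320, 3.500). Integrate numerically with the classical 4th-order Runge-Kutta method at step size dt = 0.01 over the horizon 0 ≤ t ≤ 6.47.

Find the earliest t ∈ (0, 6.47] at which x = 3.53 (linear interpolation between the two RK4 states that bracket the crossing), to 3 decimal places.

t=0.000: state=(3.320, 3.500)
step 1 (dt=0.01): k1=(0.805, -0.168), k2=(0.807, -0.164), k3=(0.807, -0.164), k4=(0.809, -0.159); state += dt/6·(k1+2k2+2k3+k4)
t=0.010: state=(3.328, 3.498)
t=0.020: state=(3.336, 3.497)
t=0.030: state=(3.344, 3.495)
t=0.240: state=(3.522, 3.488)
next step: t=0.250: state=(3.531, 3.488) — x has crossed 3.53
linear interpolation between t=0.240 (3.52225) and t=0.250 (3.53096) → t≈0.249

t = 0.249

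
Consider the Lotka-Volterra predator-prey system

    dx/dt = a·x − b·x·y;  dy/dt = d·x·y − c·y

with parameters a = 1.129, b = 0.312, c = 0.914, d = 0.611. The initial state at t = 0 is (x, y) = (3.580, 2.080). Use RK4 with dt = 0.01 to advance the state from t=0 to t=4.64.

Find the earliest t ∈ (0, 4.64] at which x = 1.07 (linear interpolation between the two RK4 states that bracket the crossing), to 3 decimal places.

t = 1.598

t=0.000: state=(3.580, 2.080)
step 1 (dt=0.01): k1=(1.719, 2.649), k2=(1.708, 2.676), k3=(1.708, 2.677), k4=(1.697, 2.705); state += dt/6·(k1+2k2+2k3+k4)
t=0.010: state=(3.597, 2.107)
t=0.020: state=(3.614, 2.134)
t=0.030: state=(3.631, 2.162)
continuing one RK4 step at a time; state shown every 20 steps (Δt=0.2):
t=0.200: state=(3.866, 2.734)
t=0.400: state=(3.973, 3.685)
t=0.600: state=(3.809, 4.954)
t=0.800: state=(3.350, 6.407)
t=1.000: state=(2.696, 7.731)
t=1.200: state=(2.025, 8.586)
t=1.400: state=(1.469, 8.841)
t=1.590: state=(1.083, 8.607)
next step: t=1.600: state=(1.067, 8.585) — x has crossed 1.07
linear interpolation between t=1.590 (1.08339) and t=1.600 (1.06670) → t≈1.598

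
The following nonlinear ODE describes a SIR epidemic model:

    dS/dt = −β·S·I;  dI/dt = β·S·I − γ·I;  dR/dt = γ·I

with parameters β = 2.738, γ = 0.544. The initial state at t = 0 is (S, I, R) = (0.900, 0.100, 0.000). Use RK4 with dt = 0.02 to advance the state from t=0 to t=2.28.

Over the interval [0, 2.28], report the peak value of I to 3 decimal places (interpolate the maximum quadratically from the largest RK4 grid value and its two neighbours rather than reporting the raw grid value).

max I = 0.501

t=0.000: state=(0.900, 0.100, 0.000)
step 1 (dt=0.02): k1=(-0.246, 0.192, 0.054), k2=(-0.250, 0.195, 0.055), k3=(-0.251, 0.195, 0.055), k4=(-0.255, 0.198, 0.057); state += dt/6·(k1+2k2+2k3+k4)
t=0.020: state=(0.895, 0.104, 0.001)
t=0.040: state=(0.890, 0.108, 0.002)
t=0.060: state=(0.884, 0.112, 0.003)
continuing one RK4 step at a time; state shown every 5 steps (Δt=0.1):
t=0.100: state=(0.873, 0.121, 0.006)
t=0.200: state=(0.842, 0.145, 0.013)
t=0.300: state=(0.807, 0.172, 0.022)
t=0.400: state=(0.766, 0.202, 0.032)
t=0.500: state=(0.722, 0.234, 0.044)
t=0.600: state=(0.674, 0.269, 0.057)
t=0.700: state=(0.623, 0.304, 0.073)
t=0.800: state=(0.571, 0.339, 0.090)
t=0.900: state=(0.518, 0.372, 0.110)
t=1.000: state=(0.466, 0.403, 0.131)
t=1.100: state=(0.415, 0.431, 0.154)
t=1.200: state=(0.368, 0.454, 0.178)
t=1.300: state=(0.324, 0.473, 0.203)
t=1.400: state=(0.284, 0.487, 0.229)
t=1.500: state=(0.248, 0.496, 0.256)
t=1.600: state=(0.217, 0.500, 0.283)
t=1.700: state=(0.189, 0.501, 0.310)
t=1.800: state=(0.165, 0.498, 0.337)
t=1.900: state=(0.144, 0.492, 0.364)
t=2.000: state=(0.126, 0.483, 0.391)
t=2.100: state=(0.110, 0.473, 0.417)
t=2.200: state=(0.097, 0.461, 0.442)
t=2.280: state=(0.088, 0.450, 0.462)
largest grid value and its neighbours: I(1.640)=0.50107, I(1.660)=0.50116, I(1.680)=0.50111
parabola through these three points peaks at t≈1.663 with I≈0.50117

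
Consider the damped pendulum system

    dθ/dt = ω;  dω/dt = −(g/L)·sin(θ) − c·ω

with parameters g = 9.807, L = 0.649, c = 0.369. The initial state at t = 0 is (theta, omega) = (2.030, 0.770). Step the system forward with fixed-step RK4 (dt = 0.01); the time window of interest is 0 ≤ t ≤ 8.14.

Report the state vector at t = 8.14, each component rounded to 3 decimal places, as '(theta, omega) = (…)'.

(theta, omega) = (-0.324, 1.048)

t=0.000: state=(2.030, 0.770)
step 1 (dt=0.01): k1=(0.770, -13.830), k2=(0.701, -13.778), k3=(0.701, -13.781), k4=(0.632, -13.732); state += dt/6·(k1+2k2+2k3+k4)
t=0.010: state=(2.037, 0.632)
t=0.020: state=(2.043, 0.495)
t=0.030: state=(2.047, 0.359)
continuing one RK4 step at a time; state shown every 50 steps (Δt=0.5):
t=0.500: state=(0.738, -5.703)
t=1.000: state=(-1.559, -1.384)
t=1.500: state=(-0.461, 5.045)
t=2.000: state=(1.325, 0.431)
t=2.500: state=(-0.007, -4.423)
t=3.000: state=(-1.073, 1.024)
t=3.500: state=(0.445, 3.200)
t=4.000: state=(0.685, -2.293)
t=4.500: state=(-0.693, -1.493)
t=5.000: state=(-0.205, 2.754)
t=5.500: state=(0.678, -0.214)
t=6.000: state=(-0.215, -2.166)
t=6.500: state=(-0.437, 1.423)
t=7.000: state=(0.436, 0.938)
t=7.500: state=(0.098, -1.771)
t=8.000: state=(-0.421, 0.297)
t=8.140: state=(-0.324, 1.048)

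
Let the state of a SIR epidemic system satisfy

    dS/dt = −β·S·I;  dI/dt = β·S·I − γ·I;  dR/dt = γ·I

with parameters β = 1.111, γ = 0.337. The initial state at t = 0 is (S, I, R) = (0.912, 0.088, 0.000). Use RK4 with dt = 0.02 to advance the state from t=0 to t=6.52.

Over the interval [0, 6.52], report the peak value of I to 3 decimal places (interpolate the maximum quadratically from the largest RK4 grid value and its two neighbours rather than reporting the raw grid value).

t=0.000: state=(0.912, 0.088, 0.000)
step 1 (dt=0.02): k1=(-0.089, 0.060, 0.030), k2=(-0.090, 0.060, 0.030), k3=(-0.090, 0.060, 0.030), k4=(-0.090, 0.060, 0.030); state += dt/6·(k1+2k2+2k3+k4)
t=0.020: state=(0.910, 0.089, 0.001)
t=0.040: state=(0.908, 0.090, 0.001)
t=0.060: state=(0.907, 0.092, 0.002)
continuing one RK4 step at a time; state shown every 25 steps (Δt=0.5):
t=0.500: state=(0.861, 0.122, 0.018)
t=1.000: state=(0.796, 0.163, 0.041)
t=1.500: state=(0.717, 0.210, 0.073)
t=2.000: state=(0.630, 0.258, 0.112)
t=2.500: state=(0.539, 0.301, 0.159)
t=3.000: state=(0.452, 0.335, 0.213)
t=3.500: state=(0.372, 0.356, 0.272)
t=4.000: state=(0.305, 0.363, 0.332)
t=4.500: state=(0.249, 0.357, 0.393)
t=5.000: state=(0.205, 0.342, 0.452)
t=5.500: state=(0.171, 0.321, 0.508)
t=6.000: state=(0.144, 0.296, 0.560)
t=6.500: state=(0.123, 0.269, 0.608)
t=6.520: state=(0.122, 0.268, 0.610)
largest grid value and its neighbours: I(4.000)=0.36275, I(4.020)=0.36276, I(4.040)=0.36274
parabola through these three points peaks at t≈4.012 with I≈0.36276

max I = 0.363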